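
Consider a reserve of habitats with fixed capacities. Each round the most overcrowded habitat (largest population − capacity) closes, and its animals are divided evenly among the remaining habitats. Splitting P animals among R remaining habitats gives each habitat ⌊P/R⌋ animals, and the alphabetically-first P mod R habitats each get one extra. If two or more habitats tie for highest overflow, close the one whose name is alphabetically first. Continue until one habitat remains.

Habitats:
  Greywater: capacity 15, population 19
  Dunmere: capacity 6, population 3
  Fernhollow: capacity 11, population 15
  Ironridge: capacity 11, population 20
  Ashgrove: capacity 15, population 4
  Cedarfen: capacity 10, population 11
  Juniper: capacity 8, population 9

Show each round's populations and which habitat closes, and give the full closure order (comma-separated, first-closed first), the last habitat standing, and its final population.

Closure order: Ironridge, Fernhollow, Greywater, Cedarfen, Juniper, Dunmere
Last habitat: Ashgrove with 81 animals

Round 1: Ashgrove=4 Cedarfen=11 Dunmere=3 Fernhollow=15 Greywater=19 Ironridge=20 Juniper=9 → close Ironridge (overflow 9)
  20÷6 = 3 each, +1 to first 2
Round 2: Ashgrove=8 Cedarfen=15 Dunmere=6 Fernhollow=18 Greywater=22 Juniper=12 → close Fernhollow (overflow 7)
  18÷5 = 3 each, +1 to first 3
Round 3: Ashgrove=12 Cedarfen=19 Dunmere=10 Greywater=25 Juniper=15 → close Greywater (overflow 10)
  25÷4 = 6 each, +1 to first 1
Round 4: Ashgrove=19 Cedarfen=25 Dunmere=16 Juniper=21 → close Cedarfen (overflow 15)
  25÷3 = 8 each, +1 to first 1
Round 5: Ashgrove=28 Dunmere=24 Juniper=29 → close Juniper (overflow 21)
  29÷2 = 14 each, +1 to first 1
Round 6: Ashgrove=43 Dunmere=38 → close Dunmere (overflow 32)
  38÷1 = 38 each, +1 to first 0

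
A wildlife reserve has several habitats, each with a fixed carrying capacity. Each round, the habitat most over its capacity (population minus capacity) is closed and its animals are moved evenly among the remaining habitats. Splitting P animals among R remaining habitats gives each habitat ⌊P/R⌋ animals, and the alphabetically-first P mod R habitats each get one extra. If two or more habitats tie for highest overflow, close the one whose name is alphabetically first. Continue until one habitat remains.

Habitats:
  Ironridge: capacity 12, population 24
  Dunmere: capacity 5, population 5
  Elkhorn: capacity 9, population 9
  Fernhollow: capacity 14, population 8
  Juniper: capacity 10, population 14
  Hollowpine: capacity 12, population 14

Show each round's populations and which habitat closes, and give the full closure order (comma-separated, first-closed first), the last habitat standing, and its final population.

Closure order: Ironridge, Juniper, Hollowpine, Dunmere, Elkhorn
Last habitat: Fernhollow with 74 animals

Round 1: Dunmere=5 Elkhorn=9 Fernhollow=8 Hollowpine=14 Ironridge=24 Juniper=14 → close Ironridge (overflow 12)
  24÷5 = 4 each, +1 to first 4
Round 2: Dunmere=10 Elkhorn=14 Fernhollow=13 Hollowpine=19 Juniper=18 → close Juniper (overflow 8)
  18÷4 = 4 each, +1 to first 2
Round 3: Dunmere=15 Elkhorn=19 Fernhollow=17 Hollowpine=23 → close Hollowpine (overflow 11)
  23÷3 = 7 each, +1 to first 2
Round 4: Dunmere=23 Elkhorn=27 Fernhollow=24 → close Dunmere (overflow 18)
  23÷2 = 11 each, +1 to first 1
Round 5: Elkhorn=39 Fernhollow=35 → close Elkhorn (overflow 30)
  39÷1 = 39 each, +1 to first 0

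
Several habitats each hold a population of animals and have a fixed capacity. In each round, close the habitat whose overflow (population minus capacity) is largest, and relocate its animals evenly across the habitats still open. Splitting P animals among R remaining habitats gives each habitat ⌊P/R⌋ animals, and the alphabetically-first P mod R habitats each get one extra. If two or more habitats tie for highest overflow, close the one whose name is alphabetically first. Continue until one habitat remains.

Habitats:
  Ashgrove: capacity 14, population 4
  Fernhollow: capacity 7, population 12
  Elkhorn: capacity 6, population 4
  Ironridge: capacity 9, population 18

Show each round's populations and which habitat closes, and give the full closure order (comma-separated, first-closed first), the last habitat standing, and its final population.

Closure order: Ironridge, Fernhollow, Elkhorn
Last habitat: Ashgrove with 38 animals

Round 1: Ashgrove=4 Elkhorn=4 Fernhollow=12 Ironridge=18 → close Ironridge (overflow 9)
  18÷3 = 6 each, +1 to first 0
Round 2: Ashgrove=10 Elkhorn=10 Fernhollow=18 → close Fernhollow (overflow 11)
  18÷2 = 9 each, +1 to first 0
Round 3: Ashgrove=19 Elkhorn=19 → close Elkhorn (overflow 13)
  19÷1 = 19 each, +1 to first 0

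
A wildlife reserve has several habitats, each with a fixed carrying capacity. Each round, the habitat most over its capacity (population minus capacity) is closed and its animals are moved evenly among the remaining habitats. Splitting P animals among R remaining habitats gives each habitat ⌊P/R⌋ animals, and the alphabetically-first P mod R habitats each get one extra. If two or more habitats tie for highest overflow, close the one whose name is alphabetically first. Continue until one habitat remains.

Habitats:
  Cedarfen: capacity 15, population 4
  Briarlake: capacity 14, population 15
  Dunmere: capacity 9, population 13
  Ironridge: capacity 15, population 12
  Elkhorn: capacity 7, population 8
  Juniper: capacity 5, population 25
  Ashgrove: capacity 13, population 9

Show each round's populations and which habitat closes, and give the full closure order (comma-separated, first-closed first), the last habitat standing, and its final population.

Closure order: Juniper, Dunmere, Briarlake, Elkhorn, Ashgrove, Ironridge
Last habitat: Cedarfen with 86 animals

Round 1: Ashgrove=9 Briarlake=15 Cedarfen=4 Dunmere=13 Elkhorn=8 Ironridge=12 Juniper=25 → close Juniper (overflow 20)
  25÷6 = 4 each, +1 to first 1
Round 2: Ashgrove=14 Briarlake=19 Cedarfen=8 Dunmere=17 Elkhorn=12 Ironridge=16 → close Dunmere (overflow 8)
  17÷5 = 3 each, +1 to first 2
Round 3: Ashgrove=18 Briarlake=23 Cedarfen=11 Elkhorn=15 Ironridge=19 → close Briarlake (overflow 9)
  23÷4 = 5 each, +1 to first 3
Round 4: Ashgrove=24 Cedarfen=17 Elkhorn=21 Ironridge=24 → close Elkhorn (overflow 14)
  21÷3 = 7 each, +1 to first 0
Round 5: Ashgrove=31 Cedarfen=24 Ironridge=31 → close Ashgrove (overflow 18)
  31÷2 = 15 each, +1 to first 1
Round 6: Cedarfen=40 Ironridge=46 → close Ironridge (overflow 31)
  46÷1 = 46 each, +1 to first 0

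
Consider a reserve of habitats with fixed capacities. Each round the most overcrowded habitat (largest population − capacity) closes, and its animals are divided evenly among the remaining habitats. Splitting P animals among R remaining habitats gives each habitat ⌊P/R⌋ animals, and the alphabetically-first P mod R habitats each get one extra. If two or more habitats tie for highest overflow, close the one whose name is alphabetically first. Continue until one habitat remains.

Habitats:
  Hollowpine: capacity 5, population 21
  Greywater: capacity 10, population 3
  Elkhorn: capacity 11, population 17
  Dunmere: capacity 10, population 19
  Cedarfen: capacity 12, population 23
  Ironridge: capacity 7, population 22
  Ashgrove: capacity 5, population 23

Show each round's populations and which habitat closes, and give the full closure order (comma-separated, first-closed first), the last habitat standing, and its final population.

Closure order: Ashgrove, Hollowpine, Ironridge, Cedarfen, Dunmere, Elkhorn
Last habitat: Greywater with 128 animals

Round 1: Ashgrove=23 Cedarfen=23 Dunmere=19 Elkhorn=17 Greywater=3 Hollowpine=21 Ironridge=22 → close Ashgrove (overflow 18)
  23÷6 = 3 each, +1 to first 5
Round 2: Cedarfen=27 Dunmere=23 Elkhorn=21 Greywater=7 Hollowpine=25 Ironridge=25 → close Hollowpine (overflow 20)
  25÷5 = 5 each, +1 to first 0
Round 3: Cedarfen=32 Dunmere=28 Elkhorn=26 Greywater=12 Ironridge=30 → close Ironridge (overflow 23)
  30÷4 = 7 each, +1 to first 2
Round 4: Cedarfen=40 Dunmere=36 Elkhorn=33 Greywater=19 → close Cedarfen (overflow 28)
  40÷3 = 13 each, +1 to first 1
Round 5: Dunmere=50 Elkhorn=46 Greywater=32 → close Dunmere (overflow 40)
  50÷2 = 25 each, +1 to first 0
Round 6: Elkhorn=71 Greywater=57 → close Elkhorn (overflow 60)
  71÷1 = 71 each, +1 to first 0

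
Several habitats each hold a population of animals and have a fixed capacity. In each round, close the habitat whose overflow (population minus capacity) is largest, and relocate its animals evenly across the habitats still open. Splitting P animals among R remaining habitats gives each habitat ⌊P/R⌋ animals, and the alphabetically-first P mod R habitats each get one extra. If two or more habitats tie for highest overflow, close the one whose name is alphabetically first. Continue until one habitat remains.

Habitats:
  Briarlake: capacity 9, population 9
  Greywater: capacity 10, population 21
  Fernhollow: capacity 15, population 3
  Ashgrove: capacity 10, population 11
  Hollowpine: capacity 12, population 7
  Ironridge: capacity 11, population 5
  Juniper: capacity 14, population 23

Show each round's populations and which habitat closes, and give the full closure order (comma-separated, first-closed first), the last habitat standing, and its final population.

Round 1: Ashgrove=11 Briarlake=9 Fernhollow=3 Greywater=21 Hollowpine=7 Ironridge=5 Juniper=23 → close Greywater (overflow 11)
  21÷6 = 3 each, +1 to first 3
Round 2: Ashgrove=15 Briarlake=13 Fernhollow=7 Hollowpine=10 Ironridge=8 Juniper=26 → close Juniper (overflow 12)
  26÷5 = 5 each, +1 to first 1
Round 3: Ashgrove=21 Briarlake=18 Fernhollow=12 Hollowpine=15 Ironridge=13 → close Ashgrove (overflow 11)
  21÷4 = 5 each, +1 to first 1
Round 4: Briarlake=24 Fernhollow=17 Hollowpine=20 Ironridge=18 → close Briarlake (overflow 15)
  24÷3 = 8 each, +1 to first 0
Round 5: Fernhollow=25 Hollowpine=28 Ironridge=26 → close Hollowpine (overflow 16)
  28÷2 = 14 each, +1 to first 0
Round 6: Fernhollow=39 Ironridge=40 → close Ironridge (overflow 29)
  40÷1 = 40 each, +1 to first 0

Closure order: Greywater, Juniper, Ashgrove, Briarlake, Hollowpine, Ironridge
Last habitat: Fernhollow with 79 animals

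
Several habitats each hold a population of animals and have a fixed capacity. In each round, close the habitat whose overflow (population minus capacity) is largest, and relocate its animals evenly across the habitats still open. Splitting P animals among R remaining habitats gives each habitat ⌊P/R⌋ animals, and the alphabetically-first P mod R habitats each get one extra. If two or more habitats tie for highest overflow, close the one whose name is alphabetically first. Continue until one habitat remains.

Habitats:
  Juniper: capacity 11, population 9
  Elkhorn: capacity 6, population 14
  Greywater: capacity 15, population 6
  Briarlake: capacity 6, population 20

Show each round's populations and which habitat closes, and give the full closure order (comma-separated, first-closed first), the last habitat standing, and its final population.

Closure order: Briarlake, Elkhorn, Juniper
Last habitat: Greywater with 49 animals

Round 1: Briarlake=20 Elkhorn=14 Greywater=6 Juniper=9 → close Briarlake (overflow 14)
  20÷3 = 6 each, +1 to first 2
Round 2: Elkhorn=21 Greywater=13 Juniper=15 → close Elkhorn (overflow 15)
  21÷2 = 10 each, +1 to first 1
Round 3: Greywater=24 Juniper=25 → close Juniper (overflow 14)
  25÷1 = 25 each, +1 to first 0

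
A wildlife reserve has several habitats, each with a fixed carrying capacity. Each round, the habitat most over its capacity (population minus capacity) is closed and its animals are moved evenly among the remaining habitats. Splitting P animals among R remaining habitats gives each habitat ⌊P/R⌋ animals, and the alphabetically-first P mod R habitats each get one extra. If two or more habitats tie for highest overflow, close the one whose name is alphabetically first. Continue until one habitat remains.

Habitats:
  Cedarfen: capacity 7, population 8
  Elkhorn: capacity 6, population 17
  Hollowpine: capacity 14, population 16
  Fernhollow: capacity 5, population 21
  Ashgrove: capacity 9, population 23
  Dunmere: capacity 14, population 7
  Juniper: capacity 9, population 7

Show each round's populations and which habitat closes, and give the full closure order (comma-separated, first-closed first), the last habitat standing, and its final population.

Round 1: Ashgrove=23 Cedarfen=8 Dunmere=7 Elkhorn=17 Fernhollow=21 Hollowpine=16 Juniper=7 → close Fernhollow (overflow 16)
  21÷6 = 3 each, +1 to first 3
Round 2: Ashgrove=27 Cedarfen=12 Dunmere=11 Elkhorn=20 Hollowpine=19 Juniper=10 → close Ashgrove (overflow 18)
  27÷5 = 5 each, +1 to first 2
Round 3: Cedarfen=18 Dunmere=17 Elkhorn=25 Hollowpine=24 Juniper=15 → close Elkhorn (overflow 19)
  25÷4 = 6 each, +1 to first 1
Round 4: Cedarfen=25 Dunmere=23 Hollowpine=30 Juniper=21 → close Cedarfen (overflow 18)
  25÷3 = 8 each, +1 to first 1
Round 5: Dunmere=32 Hollowpine=38 Juniper=29 → close Hollowpine (overflow 24)
  38÷2 = 19 each, +1 to first 0
Round 6: Dunmere=51 Juniper=48 → close Juniper (overflow 39)
  48÷1 = 48 each, +1 to first 0

Closure order: Fernhollow, Ashgrove, Elkhorn, Cedarfen, Hollowpine, Juniper
Last habitat: Dunmere with 99 animals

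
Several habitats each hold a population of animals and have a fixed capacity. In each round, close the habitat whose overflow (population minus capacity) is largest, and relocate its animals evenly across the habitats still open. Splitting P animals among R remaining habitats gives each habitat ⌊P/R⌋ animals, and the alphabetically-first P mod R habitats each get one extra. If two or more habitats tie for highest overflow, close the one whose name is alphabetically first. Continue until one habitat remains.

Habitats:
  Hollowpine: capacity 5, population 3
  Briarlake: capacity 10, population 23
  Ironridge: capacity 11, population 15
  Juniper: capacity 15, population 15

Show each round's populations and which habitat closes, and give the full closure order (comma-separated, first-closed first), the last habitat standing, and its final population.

Round 1: Briarlake=23 Hollowpine=3 Ironridge=15 Juniper=15 → close Briarlake (overflow 13)
  23÷3 = 7 each, +1 to first 2
Round 2: Hollowpine=11 Ironridge=23 Juniper=22 → close Ironridge (overflow 12)
  23÷2 = 11 each, +1 to first 1
Round 3: Hollowpine=23 Juniper=33 → close Hollowpine (overflow 18)
  23÷1 = 23 each, +1 to first 0

Closure order: Briarlake, Ironridge, Hollowpine
Last habitat: Juniper with 56 animals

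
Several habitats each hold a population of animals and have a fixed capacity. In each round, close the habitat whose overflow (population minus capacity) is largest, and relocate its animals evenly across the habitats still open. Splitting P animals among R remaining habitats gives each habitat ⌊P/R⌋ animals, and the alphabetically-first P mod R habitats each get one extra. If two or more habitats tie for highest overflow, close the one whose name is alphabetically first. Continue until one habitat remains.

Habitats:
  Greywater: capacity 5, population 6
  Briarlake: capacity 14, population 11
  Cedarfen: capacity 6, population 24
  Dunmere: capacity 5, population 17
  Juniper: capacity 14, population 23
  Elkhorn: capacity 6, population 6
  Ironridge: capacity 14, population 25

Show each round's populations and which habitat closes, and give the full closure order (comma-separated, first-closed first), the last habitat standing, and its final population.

Closure order: Cedarfen, Dunmere, Ironridge, Juniper, Greywater, Briarlake
Last habitat: Elkhorn with 112 animals

Round 1: Briarlake=11 Cedarfen=24 Dunmere=17 Elkhorn=6 Greywater=6 Ironridge=25 Juniper=23 → close Cedarfen (overflow 18)
  24÷6 = 4 each, +1 to first 0
Round 2: Briarlake=15 Dunmere=21 Elkhorn=10 Greywater=10 Ironridge=29 Juniper=27 → close Dunmere (overflow 16)
  21÷5 = 4 each, +1 to first 1
Round 3: Briarlake=20 Elkhorn=14 Greywater=14 Ironridge=33 Juniper=31 → close Ironridge (overflow 19)
  33÷4 = 8 each, +1 to first 1
Round 4: Briarlake=29 Elkhorn=22 Greywater=22 Juniper=39 → close Juniper (overflow 25)
  39÷3 = 13 each, +1 to first 0
Round 5: Briarlake=42 Elkhorn=35 Greywater=35 → close Greywater (overflow 30)
  35÷2 = 17 each, +1 to first 1
Round 6: Briarlake=60 Elkhorn=52 → close Briarlake (overflow 46)
  60÷1 = 60 each, +1 to first 0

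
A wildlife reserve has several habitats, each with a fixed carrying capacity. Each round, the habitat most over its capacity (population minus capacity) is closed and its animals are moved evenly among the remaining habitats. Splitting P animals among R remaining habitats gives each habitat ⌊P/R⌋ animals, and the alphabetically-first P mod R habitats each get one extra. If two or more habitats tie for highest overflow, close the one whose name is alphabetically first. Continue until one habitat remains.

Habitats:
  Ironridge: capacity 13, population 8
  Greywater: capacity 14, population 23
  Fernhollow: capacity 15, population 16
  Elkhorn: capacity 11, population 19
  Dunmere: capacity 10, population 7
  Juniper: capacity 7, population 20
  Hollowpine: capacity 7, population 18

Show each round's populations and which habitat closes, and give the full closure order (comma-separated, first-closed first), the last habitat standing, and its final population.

Round 1: Dunmere=7 Elkhorn=19 Fernhollow=16 Greywater=23 Hollowpine=18 Ironridge=8 Juniper=20 → close Juniper (overflow 13)
  20÷6 = 3 each, +1 to first 2
Round 2: Dunmere=11 Elkhorn=23 Fernhollow=19 Greywater=26 Hollowpine=21 Ironridge=11 → close Hollowpine (overflow 14)
  21÷5 = 4 each, +1 to first 1
Round 3: Dunmere=16 Elkhorn=27 Fernhollow=23 Greywater=30 Ironridge=15 → close Elkhorn (overflow 16)
  27÷4 = 6 each, +1 to first 3
Round 4: Dunmere=23 Fernhollow=30 Greywater=37 Ironridge=21 → close Greywater (overflow 23)
  37÷3 = 12 each, +1 to first 1
Round 5: Dunmere=36 Fernhollow=42 Ironridge=33 → close Fernhollow (overflow 27)
  42÷2 = 21 each, +1 to first 0
Round 6: Dunmere=57 Ironridge=54 → close Dunmere (overflow 47)
  57÷1 = 57 each, +1 to first 0

Closure order: Juniper, Hollowpine, Elkhorn, Greywater, Fernhollow, Dunmere
Last habitat: Ironridge with 111 animals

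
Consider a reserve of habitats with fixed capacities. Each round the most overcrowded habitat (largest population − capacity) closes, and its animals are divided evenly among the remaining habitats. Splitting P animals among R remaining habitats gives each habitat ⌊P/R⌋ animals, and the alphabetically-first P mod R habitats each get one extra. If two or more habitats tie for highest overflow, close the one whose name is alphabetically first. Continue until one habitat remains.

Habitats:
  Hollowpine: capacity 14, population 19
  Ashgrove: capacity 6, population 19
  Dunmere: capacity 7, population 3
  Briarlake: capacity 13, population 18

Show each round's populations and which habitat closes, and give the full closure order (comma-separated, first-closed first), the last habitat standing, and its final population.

Closure order: Ashgrove, Briarlake, Hollowpine
Last habitat: Dunmere with 59 animals

Round 1: Ashgrove=19 Briarlake=18 Dunmere=3 Hollowpine=19 → close Ashgrove (overflow 13)
  19÷3 = 6 each, +1 to first 1
Round 2: Briarlake=25 Dunmere=9 Hollowpine=25 → close Briarlake (overflow 12)
  25÷2 = 12 each, +1 to first 1
Round 3: Dunmere=22 Hollowpine=37 → close Hollowpine (overflow 23)
  37÷1 = 37 each, +1 to first 0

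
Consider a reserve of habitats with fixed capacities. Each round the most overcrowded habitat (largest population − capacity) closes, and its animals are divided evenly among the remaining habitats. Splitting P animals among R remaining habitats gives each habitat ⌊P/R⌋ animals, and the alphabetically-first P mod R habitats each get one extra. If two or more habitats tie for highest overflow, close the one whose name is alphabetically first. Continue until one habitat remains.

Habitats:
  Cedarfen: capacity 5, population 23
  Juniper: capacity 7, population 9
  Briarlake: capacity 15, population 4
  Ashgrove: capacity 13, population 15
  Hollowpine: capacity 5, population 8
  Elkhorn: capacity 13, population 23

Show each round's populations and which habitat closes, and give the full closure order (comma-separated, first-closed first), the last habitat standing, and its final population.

Closure order: Cedarfen, Elkhorn, Ashgrove, Hollowpine, Juniper
Last habitat: Briarlake with 82 animals

Round 1: Ashgrove=15 Briarlake=4 Cedarfen=23 Elkhorn=23 Hollowpine=8 Juniper=9 → close Cedarfen (overflow 18)
  23÷5 = 4 each, +1 to first 3
Round 2: Ashgrove=20 Briarlake=9 Elkhorn=28 Hollowpine=12 Juniper=13 → close Elkhorn (overflow 15)
  28÷4 = 7 each, +1 to first 0
Round 3: Ashgrove=27 Briarlake=16 Hollowpine=19 Juniper=20 → close Ashgrove (overflow 14)
  27÷3 = 9 each, +1 to first 0
Round 4: Briarlake=25 Hollowpine=28 Juniper=29 → close Hollowpine (overflow 23)
  28÷2 = 14 each, +1 to first 0
Round 5: Briarlake=39 Juniper=43 → close Juniper (overflow 36)
  43÷1 = 43 each, +1 to first 0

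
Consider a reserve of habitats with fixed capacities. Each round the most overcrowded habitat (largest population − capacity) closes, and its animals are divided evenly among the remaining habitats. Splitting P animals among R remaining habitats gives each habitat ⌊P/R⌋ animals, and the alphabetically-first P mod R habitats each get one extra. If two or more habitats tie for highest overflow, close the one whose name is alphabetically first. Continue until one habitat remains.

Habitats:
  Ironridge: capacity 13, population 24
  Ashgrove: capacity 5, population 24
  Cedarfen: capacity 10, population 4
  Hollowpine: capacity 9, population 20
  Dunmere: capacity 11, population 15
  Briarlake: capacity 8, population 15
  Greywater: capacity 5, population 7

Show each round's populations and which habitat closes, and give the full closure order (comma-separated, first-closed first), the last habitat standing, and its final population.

Round 1: Ashgrove=24 Briarlake=15 Cedarfen=4 Dunmere=15 Greywater=7 Hollowpine=20 Ironridge=24 → close Ashgrove (overflow 19)
  24÷6 = 4 each, +1 to first 0
Round 2: Briarlake=19 Cedarfen=8 Dunmere=19 Greywater=11 Hollowpine=24 Ironridge=28 → close Hollowpine (overflow 15)
  24÷5 = 4 each, +1 to first 4
Round 3: Briarlake=24 Cedarfen=13 Dunmere=24 Greywater=16 Ironridge=32 → close Ironridge (overflow 19)
  32÷4 = 8 each, +1 to first 0
Round 4: Briarlake=32 Cedarfen=21 Dunmere=32 Greywater=24 → close Briarlake (overflow 24)
  32÷3 = 10 each, +1 to first 2
Round 5: Cedarfen=32 Dunmere=43 Greywater=34 → close Dunmere (overflow 32)
  43÷2 = 21 each, +1 to first 1
Round 6: Cedarfen=54 Greywater=55 → close Greywater (overflow 50)
  55÷1 = 55 each, +1 to first 0

Closure order: Ashgrove, Hollowpine, Ironridge, Briarlake, Dunmere, Greywater
Last habitat: Cedarfen with 109 animals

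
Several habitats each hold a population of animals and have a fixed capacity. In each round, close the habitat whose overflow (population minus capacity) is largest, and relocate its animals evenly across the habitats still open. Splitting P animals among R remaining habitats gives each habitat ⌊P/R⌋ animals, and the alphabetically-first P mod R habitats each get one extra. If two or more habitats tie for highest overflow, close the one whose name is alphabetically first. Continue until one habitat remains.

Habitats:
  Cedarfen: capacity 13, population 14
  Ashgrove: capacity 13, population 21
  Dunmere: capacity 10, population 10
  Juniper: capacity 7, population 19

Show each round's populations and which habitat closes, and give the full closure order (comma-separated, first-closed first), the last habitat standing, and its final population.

Round 1: Ashgrove=21 Cedarfen=14 Dunmere=10 Juniper=19 → close Juniper (overflow 12)
  19÷3 = 6 each, +1 to first 1
Round 2: Ashgrove=28 Cedarfen=20 Dunmere=16 → close Ashgrove (overflow 15)
  28÷2 = 14 each, +1 to first 0
Round 3: Cedarfen=34 Dunmere=30 → close Cedarfen (overflow 21)
  34÷1 = 34 each, +1 to first 0

Closure order: Juniper, Ashgrove, Cedarfen
Last habitat: Dunmere with 64 animals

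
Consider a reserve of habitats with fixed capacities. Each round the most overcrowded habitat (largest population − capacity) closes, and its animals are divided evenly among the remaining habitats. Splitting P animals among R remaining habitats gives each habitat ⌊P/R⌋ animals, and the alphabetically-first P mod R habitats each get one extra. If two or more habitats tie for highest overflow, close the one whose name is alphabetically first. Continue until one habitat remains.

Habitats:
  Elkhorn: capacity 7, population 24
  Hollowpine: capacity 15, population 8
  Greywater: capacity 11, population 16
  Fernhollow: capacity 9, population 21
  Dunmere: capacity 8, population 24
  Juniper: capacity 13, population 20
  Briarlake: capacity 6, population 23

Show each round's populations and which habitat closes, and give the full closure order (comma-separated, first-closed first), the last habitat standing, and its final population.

Closure order: Briarlake, Elkhorn, Dunmere, Fernhollow, Greywater, Juniper
Last habitat: Hollowpine with 136 animals

Round 1: Briarlake=23 Dunmere=24 Elkhorn=24 Fernhollow=21 Greywater=16 Hollowpine=8 Juniper=20 → close Briarlake (overflow 17)
  23÷6 = 3 each, +1 to first 5
Round 2: Dunmere=28 Elkhorn=28 Fernhollow=25 Greywater=20 Hollowpine=12 Juniper=23 → close Elkhorn (overflow 21)
  28÷5 = 5 each, +1 to first 3
Round 3: Dunmere=34 Fernhollow=31 Greywater=26 Hollowpine=17 Juniper=28 → close Dunmere (overflow 26)
  34÷4 = 8 each, +1 to first 2
Round 4: Fernhollow=40 Greywater=35 Hollowpine=25 Juniper=36 → close Fernhollow (overflow 31)
  40÷3 = 13 each, +1 to first 1
Round 5: Greywater=49 Hollowpine=38 Juniper=49 → close Greywater (overflow 38)
  49÷2 = 24 each, +1 to first 1
Round 6: Hollowpine=63 Juniper=73 → close Juniper (overflow 60)
  73÷1 = 73 each, +1 to first 0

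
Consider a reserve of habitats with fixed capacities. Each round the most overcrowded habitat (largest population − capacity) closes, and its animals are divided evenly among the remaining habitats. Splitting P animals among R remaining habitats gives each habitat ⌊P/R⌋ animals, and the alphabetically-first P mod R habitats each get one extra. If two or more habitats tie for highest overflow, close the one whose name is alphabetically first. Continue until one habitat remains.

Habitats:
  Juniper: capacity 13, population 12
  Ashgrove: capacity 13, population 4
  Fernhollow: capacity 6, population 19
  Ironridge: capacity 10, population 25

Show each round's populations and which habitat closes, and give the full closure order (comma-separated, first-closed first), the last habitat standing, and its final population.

Round 1: Ashgrove=4 Fernhollow=19 Ironridge=25 Juniper=12 → close Ironridge (overflow 15)
  25÷3 = 8 each, +1 to first 1
Round 2: Ashgrove=13 Fernhollow=27 Juniper=20 → close Fernhollow (overflow 21)
  27÷2 = 13 each, +1 to first 1
Round 3: Ashgrove=27 Juniper=33 → close Juniper (overflow 20)
  33÷1 = 33 each, +1 to first 0

Closure order: Ironridge, Fernhollow, Juniper
Last habitat: Ashgrove with 60 animals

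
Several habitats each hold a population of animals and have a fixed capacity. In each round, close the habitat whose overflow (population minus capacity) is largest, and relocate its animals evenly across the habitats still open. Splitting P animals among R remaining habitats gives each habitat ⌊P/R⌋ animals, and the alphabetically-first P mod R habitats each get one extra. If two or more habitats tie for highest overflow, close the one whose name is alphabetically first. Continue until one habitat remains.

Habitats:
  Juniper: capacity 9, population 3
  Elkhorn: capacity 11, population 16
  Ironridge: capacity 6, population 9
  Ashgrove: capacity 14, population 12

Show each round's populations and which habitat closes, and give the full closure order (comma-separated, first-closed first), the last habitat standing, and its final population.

Round 1: Ashgrove=12 Elkhorn=16 Ironridge=9 Juniper=3 → close Elkhorn (overflow 5)
  16÷3 = 5 each, +1 to first 1
Round 2: Ashgrove=18 Ironridge=14 Juniper=8 → close Ironridge (overflow 8)
  14÷2 = 7 each, +1 to first 0
Round 3: Ashgrove=25 Juniper=15 → close Ashgrove (overflow 11)
  25÷1 = 25 each, +1 to first 0

Closure order: Elkhorn, Ironridge, Ashgrove
Last habitat: Juniper with 40 animals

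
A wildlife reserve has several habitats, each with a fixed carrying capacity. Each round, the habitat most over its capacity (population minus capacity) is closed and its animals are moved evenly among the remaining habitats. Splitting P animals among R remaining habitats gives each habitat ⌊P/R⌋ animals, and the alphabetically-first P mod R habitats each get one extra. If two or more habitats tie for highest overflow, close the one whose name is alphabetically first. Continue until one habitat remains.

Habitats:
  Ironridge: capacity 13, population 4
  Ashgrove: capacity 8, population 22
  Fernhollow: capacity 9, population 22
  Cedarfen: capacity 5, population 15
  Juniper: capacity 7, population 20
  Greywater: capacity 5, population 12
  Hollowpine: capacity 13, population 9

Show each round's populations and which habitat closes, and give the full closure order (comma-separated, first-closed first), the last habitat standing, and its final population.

Closure order: Ashgrove, Fernhollow, Juniper, Cedarfen, Greywater, Hollowpine
Last habitat: Ironridge with 104 animals

Round 1: Ashgrove=22 Cedarfen=15 Fernhollow=22 Greywater=12 Hollowpine=9 Ironridge=4 Juniper=20 → close Ashgrove (overflow 14)
  22÷6 = 3 each, +1 to first 4
Round 2: Cedarfen=19 Fernhollow=26 Greywater=16 Hollowpine=13 Ironridge=7 Juniper=23 → close Fernhollow (overflow 17)
  26÷5 = 5 each, +1 to first 1
Round 3: Cedarfen=25 Greywater=21 Hollowpine=18 Ironridge=12 Juniper=28 → close Juniper (overflow 21)
  28÷4 = 7 each, +1 to first 0
Round 4: Cedarfen=32 Greywater=28 Hollowpine=25 Ironridge=19 → close Cedarfen (overflow 27)
  32÷3 = 10 each, +1 to first 2
Round 5: Greywater=39 Hollowpine=36 Ironridge=29 → close Greywater (overflow 34)
  39÷2 = 19 each, +1 to first 1
Round 6: Hollowpine=56 Ironridge=48 → close Hollowpine (overflow 43)
  56÷1 = 56 each, +1 to first 0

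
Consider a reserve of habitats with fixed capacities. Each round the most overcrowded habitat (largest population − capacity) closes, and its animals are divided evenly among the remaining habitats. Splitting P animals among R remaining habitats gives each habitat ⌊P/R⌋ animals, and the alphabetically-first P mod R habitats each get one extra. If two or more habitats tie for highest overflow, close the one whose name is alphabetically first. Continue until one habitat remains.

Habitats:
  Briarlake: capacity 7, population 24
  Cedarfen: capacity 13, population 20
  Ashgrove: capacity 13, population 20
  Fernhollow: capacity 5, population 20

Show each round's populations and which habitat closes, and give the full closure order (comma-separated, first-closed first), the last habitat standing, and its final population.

Round 1: Ashgrove=20 Briarlake=24 Cedarfen=20 Fernhollow=20 → close Briarlake (overflow 17)
  24÷3 = 8 each, +1 to first 0
Round 2: Ashgrove=28 Cedarfen=28 Fernhollow=28 → close Fernhollow (overflow 23)
  28÷2 = 14 each, +1 to first 0
Round 3: Ashgrove=42 Cedarfen=42 → close Ashgrove (overflow 29)
  42÷1 = 42 each, +1 to first 0

Closure order: Briarlake, Fernhollow, Ashgrove
Last habitat: Cedarfen with 84 animals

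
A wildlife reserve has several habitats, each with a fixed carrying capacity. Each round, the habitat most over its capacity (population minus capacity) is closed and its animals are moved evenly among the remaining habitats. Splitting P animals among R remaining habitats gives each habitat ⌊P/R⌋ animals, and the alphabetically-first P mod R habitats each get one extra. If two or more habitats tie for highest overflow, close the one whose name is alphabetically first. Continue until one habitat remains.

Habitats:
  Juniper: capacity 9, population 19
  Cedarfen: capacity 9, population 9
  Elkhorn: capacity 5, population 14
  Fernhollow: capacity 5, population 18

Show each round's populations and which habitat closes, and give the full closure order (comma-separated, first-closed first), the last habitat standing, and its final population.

Closure order: Fernhollow, Juniper, Elkhorn
Last habitat: Cedarfen with 60 animals

Round 1: Cedarfen=9 Elkhorn=14 Fernhollow=18 Juniper=19 → close Fernhollow (overflow 13)
  18÷3 = 6 each, +1 to first 0
Round 2: Cedarfen=15 Elkhorn=20 Juniper=25 → close Juniper (overflow 16)
  25÷2 = 12 each, +1 to first 1
Round 3: Cedarfen=28 Elkhorn=32 → close Elkhorn (overflow 27)
  32÷1 = 32 each, +1 to first 0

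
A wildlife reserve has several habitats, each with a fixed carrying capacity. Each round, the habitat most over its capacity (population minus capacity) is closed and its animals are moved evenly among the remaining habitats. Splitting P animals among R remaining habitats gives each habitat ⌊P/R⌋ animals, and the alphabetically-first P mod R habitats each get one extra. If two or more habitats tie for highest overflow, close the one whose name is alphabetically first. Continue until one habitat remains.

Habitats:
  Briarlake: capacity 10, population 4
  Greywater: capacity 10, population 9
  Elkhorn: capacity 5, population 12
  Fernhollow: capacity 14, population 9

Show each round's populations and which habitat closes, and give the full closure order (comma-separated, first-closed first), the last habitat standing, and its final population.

Closure order: Elkhorn, Greywater, Briarlake
Last habitat: Fernhollow with 34 animals

Round 1: Briarlake=4 Elkhorn=12 Fernhollow=9 Greywater=9 → close Elkhorn (overflow 7)
  12÷3 = 4 each, +1 to first 0
Round 2: Briarlake=8 Fernhollow=13 Greywater=13 → close Greywater (overflow 3)
  13÷2 = 6 each, +1 to first 1
Round 3: Briarlake=15 Fernhollow=19 → close Briarlake (overflow 5)
  15÷1 = 15 each, +1 to first 0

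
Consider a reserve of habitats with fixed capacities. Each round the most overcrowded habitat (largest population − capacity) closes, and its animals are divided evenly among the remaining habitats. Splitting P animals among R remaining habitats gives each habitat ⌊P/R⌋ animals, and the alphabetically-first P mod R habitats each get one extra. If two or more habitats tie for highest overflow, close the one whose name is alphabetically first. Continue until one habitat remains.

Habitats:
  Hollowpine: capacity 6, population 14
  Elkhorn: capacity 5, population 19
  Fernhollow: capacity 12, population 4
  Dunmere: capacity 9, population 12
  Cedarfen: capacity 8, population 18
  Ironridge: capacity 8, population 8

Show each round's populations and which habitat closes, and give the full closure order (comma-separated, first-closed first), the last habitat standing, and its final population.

Closure order: Elkhorn, Cedarfen, Hollowpine, Dunmere, Ironridge
Last habitat: Fernhollow with 75 animals

Round 1: Cedarfen=18 Dunmere=12 Elkhorn=19 Fernhollow=4 Hollowpine=14 Ironridge=8 → close Elkhorn (overflow 14)
  19÷5 = 3 each, +1 to first 4
Round 2: Cedarfen=22 Dunmere=16 Fernhollow=8 Hollowpine=18 Ironridge=11 → close Cedarfen (overflow 14)
  22÷4 = 5 each, +1 to first 2
Round 3: Dunmere=22 Fernhollow=14 Hollowpine=23 Ironridge=16 → close Hollowpine (overflow 17)
  23÷3 = 7 each, +1 to first 2
Round 4: Dunmere=30 Fernhollow=22 Ironridge=23 → close Dunmere (overflow 21)
  30÷2 = 15 each, +1 to first 0
Round 5: Fernhollow=37 Ironridge=38 → close Ironridge (overflow 30)
  38÷1 = 38 each, +1 to first 0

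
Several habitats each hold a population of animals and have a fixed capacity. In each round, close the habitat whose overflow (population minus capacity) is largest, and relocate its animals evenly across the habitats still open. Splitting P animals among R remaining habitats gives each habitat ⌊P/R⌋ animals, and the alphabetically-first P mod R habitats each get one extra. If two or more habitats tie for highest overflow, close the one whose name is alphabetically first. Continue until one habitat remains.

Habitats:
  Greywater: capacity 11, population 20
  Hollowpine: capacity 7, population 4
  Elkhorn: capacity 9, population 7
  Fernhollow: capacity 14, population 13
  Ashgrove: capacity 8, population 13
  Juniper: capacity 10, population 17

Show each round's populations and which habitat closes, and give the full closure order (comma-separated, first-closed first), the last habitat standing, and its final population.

Round 1: Ashgrove=13 Elkhorn=7 Fernhollow=13 Greywater=20 Hollowpine=4 Juniper=17 → close Greywater (overflow 9)
  20÷5 = 4 each, +1 to first 0
Round 2: Ashgrove=17 Elkhorn=11 Fernhollow=17 Hollowpine=8 Juniper=21 → close Juniper (overflow 11)
  21÷4 = 5 each, +1 to first 1
Round 3: Ashgrove=23 Elkhorn=16 Fernhollow=22 Hollowpine=13 → close Ashgrove (overflow 15)
  23÷3 = 7 each, +1 to first 2
Round 4: Elkhorn=24 Fernhollow=30 Hollowpine=20 → close Fernhollow (overflow 16)
  30÷2 = 15 each, +1 to first 0
Round 5: Elkhorn=39 Hollowpine=35 → close Elkhorn (overflow 30)
  39÷1 = 39 each, +1 to first 0

Closure order: Greywater, Juniper, Ashgrove, Fernhollow, Elkhorn
Last habitat: Hollowpine with 74 animals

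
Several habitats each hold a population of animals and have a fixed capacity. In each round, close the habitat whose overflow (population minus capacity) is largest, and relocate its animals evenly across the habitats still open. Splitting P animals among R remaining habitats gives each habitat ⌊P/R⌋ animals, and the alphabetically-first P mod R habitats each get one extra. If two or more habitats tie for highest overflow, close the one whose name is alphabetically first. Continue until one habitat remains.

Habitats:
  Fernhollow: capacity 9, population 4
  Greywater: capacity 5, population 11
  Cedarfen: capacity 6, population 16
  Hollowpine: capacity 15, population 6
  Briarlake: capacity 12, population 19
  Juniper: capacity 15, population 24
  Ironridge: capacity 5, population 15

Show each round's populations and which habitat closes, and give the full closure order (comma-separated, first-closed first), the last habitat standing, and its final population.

Round 1: Briarlake=19 Cedarfen=16 Fernhollow=4 Greywater=11 Hollowpine=6 Ironridge=15 Juniper=24 → close Cedarfen (overflow 10)
  16÷6 = 2 each, +1 to first 4
Round 2: Briarlake=22 Fernhollow=7 Greywater=14 Hollowpine=9 Ironridge=17 Juniper=26 → close Ironridge (overflow 12)
  17÷5 = 3 each, +1 to first 2
Round 3: Briarlake=26 Fernhollow=11 Greywater=17 Hollowpine=12 Juniper=29 → close Briarlake (overflow 14)
  26÷4 = 6 each, +1 to first 2
Round 4: Fernhollow=18 Greywater=24 Hollowpine=18 Juniper=35 → close Juniper (overflow 20)
  35÷3 = 11 each, +1 to first 2
Round 5: Fernhollow=30 Greywater=36 Hollowpine=29 → close Greywater (overflow 31)
  36÷2 = 18 each, +1 to first 0
Round 6: Fernhollow=48 Hollowpine=47 → close Fernhollow (overflow 39)
  48÷1 = 48 each, +1 to first 0

Closure order: Cedarfen, Ironridge, Briarlake, Juniper, Greywater, Fernhollow
Last habitat: Hollowpine with 95 animals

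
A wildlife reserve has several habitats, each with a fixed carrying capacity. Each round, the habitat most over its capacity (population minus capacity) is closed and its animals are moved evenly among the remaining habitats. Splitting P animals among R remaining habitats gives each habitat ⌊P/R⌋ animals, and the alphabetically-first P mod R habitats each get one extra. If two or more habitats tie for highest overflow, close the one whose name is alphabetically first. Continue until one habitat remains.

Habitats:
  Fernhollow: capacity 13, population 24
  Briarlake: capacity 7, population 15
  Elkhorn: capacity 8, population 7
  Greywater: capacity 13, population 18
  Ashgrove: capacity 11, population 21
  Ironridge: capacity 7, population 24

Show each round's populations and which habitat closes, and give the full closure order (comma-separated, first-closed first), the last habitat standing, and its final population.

Closure order: Ironridge, Fernhollow, Ashgrove, Briarlake, Greywater
Last habitat: Elkhorn with 109 animals

Round 1: Ashgrove=21 Briarlake=15 Elkhorn=7 Fernhollow=24 Greywater=18 Ironridge=24 → close Ironridge (overflow 17)
  24÷5 = 4 each, +1 to first 4
Round 2: Ashgrove=26 Briarlake=20 Elkhorn=12 Fernhollow=29 Greywater=22 → close Fernhollow (overflow 16)
  29÷4 = 7 each, +1 to first 1
Round 3: Ashgrove=34 Briarlake=27 Elkhorn=19 Greywater=29 → close Ashgrove (overflow 23)
  34÷3 = 11 each, +1 to first 1
Round 4: Briarlake=39 Elkhorn=30 Greywater=40 → close Briarlake (overflow 32)
  39÷2 = 19 each, +1 to first 1
Round 5: Elkhorn=50 Greywater=59 → close Greywater (overflow 46)
  59÷1 = 59 each, +1 to first 0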